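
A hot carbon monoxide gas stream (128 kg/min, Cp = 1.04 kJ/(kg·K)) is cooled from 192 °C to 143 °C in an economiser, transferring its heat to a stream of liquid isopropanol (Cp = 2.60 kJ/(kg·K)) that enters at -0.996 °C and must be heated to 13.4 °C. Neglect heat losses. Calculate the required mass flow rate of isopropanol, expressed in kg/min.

Heat released by hot stream: Q = 128 × 1.04 × (192 − 143) = 6522.9 kJ/min
Energy balance on cold side (adiabatic exchanger): Q = ṁ_c·Cp_c·(T_c,out − T_c,in)
ṁ_c = 6522.9 / [2.60 × (13.4 − -0.996)] = 174.27 kg/min

ṁ_c = 174 kg/min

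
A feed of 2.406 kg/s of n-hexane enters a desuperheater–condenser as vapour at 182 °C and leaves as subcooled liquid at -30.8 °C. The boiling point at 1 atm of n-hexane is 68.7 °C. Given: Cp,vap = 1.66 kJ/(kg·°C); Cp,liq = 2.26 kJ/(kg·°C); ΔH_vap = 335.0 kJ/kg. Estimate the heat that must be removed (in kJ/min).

Q_c = 108000 kJ/min

vapour 182→68.7 °C: -188.08 kJ/kg
condensation at 68.7 °C: -335 kJ/kg
liquid 68.7→-30.8 °C: -224.87 kJ/kg
Δh = -188.08 + -335 + -224.87 = -747.95 kJ/kg
Q = ṁ·Δh = 2.406 kg/s × -747.95 kJ/kg = -1799.6 kJ/s
|Q| = 1799.6 kW = 107970 kJ/min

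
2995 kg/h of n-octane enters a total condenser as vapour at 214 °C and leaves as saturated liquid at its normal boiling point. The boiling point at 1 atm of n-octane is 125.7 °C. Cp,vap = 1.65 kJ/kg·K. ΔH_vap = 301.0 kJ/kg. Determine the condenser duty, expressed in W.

vapour 214→125.7 °C: -145.69 kJ/kg
condensation at 125.7 °C: -301 kJ/kg
Δh = -145.69 + -301 = -446.69 kJ/kg
Q = ṁ·Δh = 2995 kg/h × -446.69 kJ/kg = -1.3379e+06 kJ/h
|Q| = 371.63 kW = 371630 W

Q_c = 372000 W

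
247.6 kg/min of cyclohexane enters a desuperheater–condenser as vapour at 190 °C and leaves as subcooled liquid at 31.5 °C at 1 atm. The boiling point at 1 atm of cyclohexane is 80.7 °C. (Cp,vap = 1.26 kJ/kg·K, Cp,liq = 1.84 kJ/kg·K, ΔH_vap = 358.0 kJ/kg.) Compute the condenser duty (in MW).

vapour 190→80.7 °C: -137.72 kJ/kg
condensation at 80.7 °C: -358 kJ/kg
liquid 80.7→31.5 °C: -90.528 kJ/kg
Δh = -137.72 + -358 + -90.528 = -586.25 kJ/kg
Q = ṁ·Δh = 247.6 kg/min × -586.25 kJ/kg = -145150 kJ/min
|Q| = 2419.2 kW = 2.4192 MW

Q_c = 2.42 MW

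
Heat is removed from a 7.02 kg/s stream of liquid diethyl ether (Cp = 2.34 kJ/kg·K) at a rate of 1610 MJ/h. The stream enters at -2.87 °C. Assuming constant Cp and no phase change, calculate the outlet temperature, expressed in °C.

Q = 1610 MJ/h = 447.22 kJ/s
ΔT = Q/(ṁ·Cp) = 447.22/(7.02×2.34) = 27.225 K
T_out = -2.87 − 27.225 = -30.095 °C

T_out = -30.1 °C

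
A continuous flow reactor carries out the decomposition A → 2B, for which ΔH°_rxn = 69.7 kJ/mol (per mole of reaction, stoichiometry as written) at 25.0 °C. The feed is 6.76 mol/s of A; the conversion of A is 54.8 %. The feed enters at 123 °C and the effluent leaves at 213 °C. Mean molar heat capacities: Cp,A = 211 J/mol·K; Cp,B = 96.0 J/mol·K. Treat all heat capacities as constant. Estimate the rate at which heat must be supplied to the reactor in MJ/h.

Extent of reaction ξ = 0.548 × 6.76 = 3.7045 mol/s
Reaction term: ξ·ΔH°_rxn = 3.7045 × 69.7 = 258.2 kJ/s
Sensible, feed 123→25 °C: -139.78 kJ/s
Outlet flows (mol/s): A 3.0555, B 7.409
Sensible, products 25→213 °C: 254.92 kJ/s
Q = ΔH = 373.34 kJ/s = 373.34 kW
Heat supplied = 1344 MJ/h

Q_in = 1340 MJ/h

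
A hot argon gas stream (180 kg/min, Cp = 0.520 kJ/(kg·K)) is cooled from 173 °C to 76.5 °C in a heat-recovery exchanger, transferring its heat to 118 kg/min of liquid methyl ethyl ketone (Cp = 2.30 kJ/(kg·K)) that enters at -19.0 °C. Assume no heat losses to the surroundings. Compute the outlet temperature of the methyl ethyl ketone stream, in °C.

Heat released by hot stream: Q = 180 × 0.520 × (173 − 76.5) = 9032.4 kJ/min
Energy balance on cold side (adiabatic exchanger): Q = ṁ_c·Cp_c·(T_c,out − T_c,in)
T_c,out = -19.0 + 9032.4/(118 × 2.30) = 14.281 °C

T_c,out = 14.3 °C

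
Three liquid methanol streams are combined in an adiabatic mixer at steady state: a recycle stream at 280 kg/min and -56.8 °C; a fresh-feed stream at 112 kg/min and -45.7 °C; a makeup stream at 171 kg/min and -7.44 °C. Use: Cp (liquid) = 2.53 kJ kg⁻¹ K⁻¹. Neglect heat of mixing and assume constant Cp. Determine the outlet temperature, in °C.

Adiabatic, steady state ⇒ Σ ṁᵢCp,ᵢ(T_out − Tᵢ) = 0
Σ ṁᵢCp,ᵢTᵢ = 280×2.53×-56.8 + 112×2.53×-45.7 + 171×2.53×-7.44 = -56405
Σ ṁᵢCp,ᵢ = 280×2.53 + 112×2.53 + 171×2.53 = 1424.4
T_out = -56405 / 1424.4 = -39.6 °C

T_out = -39.6 °C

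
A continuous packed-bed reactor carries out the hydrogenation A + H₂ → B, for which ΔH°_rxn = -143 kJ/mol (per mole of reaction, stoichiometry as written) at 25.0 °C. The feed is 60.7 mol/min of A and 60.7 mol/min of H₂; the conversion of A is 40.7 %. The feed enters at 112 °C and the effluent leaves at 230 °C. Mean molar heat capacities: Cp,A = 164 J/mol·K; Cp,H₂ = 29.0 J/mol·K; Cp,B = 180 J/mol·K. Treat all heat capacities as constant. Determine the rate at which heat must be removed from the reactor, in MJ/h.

Q_out = 133 MJ/h

Extent of reaction ξ = 0.407 × 60.7 = 24.705 mol/min
Reaction term: ξ·ΔH°_rxn = 24.705 × -143 = -3532.8 kJ/min
Sensible, feed 112→25 °C: -1019.2 kJ/min
Outlet flows (mol/min): A 35.995, H₂ 35.995, B 24.705
Sensible, products 25→230 °C: 2335.8 kJ/min
Q = ΔH = -2216.3 kJ/min = -36.938 kW
Heat removed = 132.98 MJ/h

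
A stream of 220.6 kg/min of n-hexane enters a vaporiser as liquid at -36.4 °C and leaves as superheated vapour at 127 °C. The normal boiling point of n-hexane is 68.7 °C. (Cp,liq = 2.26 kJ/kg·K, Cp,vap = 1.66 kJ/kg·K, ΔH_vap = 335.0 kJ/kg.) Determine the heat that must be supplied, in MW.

liquid -36.4→68.7 °C: 237.53 kJ/kg
vaporisation at 68.7 °C: 335 kJ/kg
vapour 68.7→127 °C: 96.778 kJ/kg
Δh = 237.53 + 335 + 96.778 = 669.3 kJ/kg
Q = ṁ·Δh = 220.6 kg/min × 669.3 kJ/kg = 147650 kJ/min
|Q| = 2460.8 kW = 2.4608 MW

Q = 2.46 MW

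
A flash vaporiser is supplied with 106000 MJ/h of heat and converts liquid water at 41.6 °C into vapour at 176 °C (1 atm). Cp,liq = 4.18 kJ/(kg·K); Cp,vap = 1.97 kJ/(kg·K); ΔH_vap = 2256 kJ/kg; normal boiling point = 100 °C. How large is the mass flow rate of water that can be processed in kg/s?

ṁ = 11.1 kg/s

Δh = 4.18×(100−41.6) + 2256 + 1.97×(176−100) = 2649.8 kJ/kg
Q = 106000 MJ/h = 29444 kJ/s = 29444 kJ/s
ṁ = Q/Δh = 29444 / 2649.8 = 11.112 kg/s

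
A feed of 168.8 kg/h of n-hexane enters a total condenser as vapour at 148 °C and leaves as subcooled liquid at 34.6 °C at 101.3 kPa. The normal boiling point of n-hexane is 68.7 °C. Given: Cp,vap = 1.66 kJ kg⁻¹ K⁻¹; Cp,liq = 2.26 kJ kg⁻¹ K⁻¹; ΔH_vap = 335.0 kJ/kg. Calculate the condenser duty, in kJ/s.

Q_c = 25.5 kJ/s

vapour 148→68.7 °C: -131.64 kJ/kg
condensation at 68.7 °C: -335 kJ/kg
liquid 68.7→34.6 °C: -77.066 kJ/kg
Δh = -131.64 + -335 + -77.066 = -543.7 kJ/kg
Q = ṁ·Δh = 168.8 kg/h × -543.7 kJ/kg = -91777 kJ/h
|Q| = 25.494 kW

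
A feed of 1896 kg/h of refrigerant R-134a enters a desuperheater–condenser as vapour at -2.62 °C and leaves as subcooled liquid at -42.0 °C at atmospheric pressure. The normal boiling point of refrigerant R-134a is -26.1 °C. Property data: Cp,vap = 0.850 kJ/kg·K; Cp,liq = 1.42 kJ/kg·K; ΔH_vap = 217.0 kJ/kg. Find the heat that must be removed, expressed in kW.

vapour -2.62→-26.1 °C: -19.958 kJ/kg
condensation at -26.1 °C: -217 kJ/kg
liquid -26.1→-42.0 °C: -22.578 kJ/kg
Δh = -19.958 + -217 + -22.578 = -259.54 kJ/kg
Q = ṁ·Δh = 1896 kg/h × -259.54 kJ/kg = -492080 kJ/h
|Q| = 136.69 kW

Q_c = 137 kW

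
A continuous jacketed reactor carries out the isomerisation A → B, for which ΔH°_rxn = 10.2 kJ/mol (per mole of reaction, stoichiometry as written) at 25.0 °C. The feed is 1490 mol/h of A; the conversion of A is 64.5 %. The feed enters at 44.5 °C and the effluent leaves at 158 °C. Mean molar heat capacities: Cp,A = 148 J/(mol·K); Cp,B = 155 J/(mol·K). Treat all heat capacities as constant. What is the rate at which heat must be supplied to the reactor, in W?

Extent of reaction ξ = 0.645 × 1490 = 961.05 mol/h
Reaction term: ξ·ΔH°_rxn = 961.05 × 10.2 = 9802.7 kJ/h
Sensible, feed 44.5→25 °C: -4300.1 kJ/h
Outlet flows (mol/h): A 528.95, B 961.05
Sensible, products 25→158 °C: 30224 kJ/h
Q = ΔH = 35726 kJ/h = 9.924 kW
Heat supplied = 9924 W

Q_in = 9920 W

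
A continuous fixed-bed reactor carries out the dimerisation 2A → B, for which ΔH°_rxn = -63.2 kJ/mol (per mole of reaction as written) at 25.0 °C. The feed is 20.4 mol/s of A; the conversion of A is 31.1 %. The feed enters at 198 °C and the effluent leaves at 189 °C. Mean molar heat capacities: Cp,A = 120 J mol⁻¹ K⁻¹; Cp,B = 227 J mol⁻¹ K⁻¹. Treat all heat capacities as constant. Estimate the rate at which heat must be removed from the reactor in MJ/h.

Extent of reaction ξ = 0.311 × 20.4 / 2 = 3.1722 mol/s
Reaction term: ξ·ΔH°_rxn = 3.1722 × -63.2 = -200.48 kJ/s
Sensible, feed 198→25 °C: -423.5 kJ/s
Outlet flows (mol/s): A 14.056, B 3.1722
Sensible, products 25→189 °C: 394.71 kJ/s
Q = ΔH = -229.28 kJ/s = -229.28 kW
Heat removed = 825.4 MJ/h

Q_out = 825 MJ/h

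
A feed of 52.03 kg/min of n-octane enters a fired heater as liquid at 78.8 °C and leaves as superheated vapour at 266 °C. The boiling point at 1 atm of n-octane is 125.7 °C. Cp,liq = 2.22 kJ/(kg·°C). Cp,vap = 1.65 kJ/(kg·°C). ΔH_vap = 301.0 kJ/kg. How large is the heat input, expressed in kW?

Q = 552 kW

liquid 78.8→125.7 °C: 104.12 kJ/kg
vaporisation at 125.7 °C: 301 kJ/kg
vapour 125.7→266 °C: 231.5 kJ/kg
Δh = 104.12 + 301 + 231.5 = 636.61 kJ/kg
Q = ṁ·Δh = 52.03 kg/min × 636.61 kJ/kg = 33123 kJ/min
|Q| = 552.05 kW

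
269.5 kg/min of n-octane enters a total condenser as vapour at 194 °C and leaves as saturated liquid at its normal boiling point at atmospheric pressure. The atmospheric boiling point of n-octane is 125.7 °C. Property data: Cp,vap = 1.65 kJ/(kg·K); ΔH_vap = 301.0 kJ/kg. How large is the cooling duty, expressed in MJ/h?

vapour 194→125.7 °C: -112.69 kJ/kg
condensation at 125.7 °C: -301 kJ/kg
Δh = -112.69 + -301 = -413.69 kJ/kg
Q = ṁ·Δh = 269.5 kg/min × -413.69 kJ/kg = -111490 kJ/min
|Q| = 1858.2 kW = 6689.4 MJ/h

Q_c = 6690 MJ/h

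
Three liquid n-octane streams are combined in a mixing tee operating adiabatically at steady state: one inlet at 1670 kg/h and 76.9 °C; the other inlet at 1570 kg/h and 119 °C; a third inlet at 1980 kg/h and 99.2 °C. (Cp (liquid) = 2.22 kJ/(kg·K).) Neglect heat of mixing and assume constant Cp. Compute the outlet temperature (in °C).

T_out = 98.0 °C

Adiabatic, steady state ⇒ Σ ṁᵢCp,ᵢ(T_out − Tᵢ) = 0
T_out = Σ ṁᵢCp,ᵢTᵢ / Σ ṁᵢCp,ᵢ
      = 1.1359e+06 / 11588 = 98.021 °C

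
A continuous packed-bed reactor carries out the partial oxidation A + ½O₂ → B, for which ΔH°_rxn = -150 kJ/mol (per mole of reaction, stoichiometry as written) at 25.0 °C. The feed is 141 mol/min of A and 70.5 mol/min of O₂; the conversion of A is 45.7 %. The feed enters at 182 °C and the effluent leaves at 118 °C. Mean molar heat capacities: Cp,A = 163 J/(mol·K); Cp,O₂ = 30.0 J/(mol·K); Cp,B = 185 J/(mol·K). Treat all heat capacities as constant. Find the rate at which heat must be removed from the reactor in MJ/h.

Extent of reaction ξ = 0.457 × 141 = 64.437 mol/min
Reaction term: ξ·ΔH°_rxn = 64.437 × -150 = -9665.5 kJ/min
Sensible, feed 182→25 °C: -3940.4 kJ/min
Outlet flows (mol/min): A 76.563, O₂ 38.282, B 64.437
Sensible, products 25→118 °C: 2376.1 kJ/min
Q = ΔH = -11230 kJ/min = -187.16 kW
Heat removed = 673.79 MJ/h

Q_out = 674 MJ/h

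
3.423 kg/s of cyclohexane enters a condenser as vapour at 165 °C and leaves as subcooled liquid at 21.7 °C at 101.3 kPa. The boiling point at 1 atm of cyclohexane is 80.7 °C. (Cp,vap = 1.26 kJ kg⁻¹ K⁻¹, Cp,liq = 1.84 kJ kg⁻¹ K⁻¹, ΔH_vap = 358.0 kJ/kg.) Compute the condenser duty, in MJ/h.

vapour 165→80.7 °C: -106.22 kJ/kg
condensation at 80.7 °C: -358 kJ/kg
liquid 80.7→21.7 °C: -108.56 kJ/kg
Δh = -106.22 + -358 + -108.56 = -572.78 kJ/kg
Q = ṁ·Δh = 3.423 kg/s × -572.78 kJ/kg = -1960.6 kJ/s
|Q| = 1960.6 kW = 7058.2 MJ/h

Q_c = 7060 MJ/h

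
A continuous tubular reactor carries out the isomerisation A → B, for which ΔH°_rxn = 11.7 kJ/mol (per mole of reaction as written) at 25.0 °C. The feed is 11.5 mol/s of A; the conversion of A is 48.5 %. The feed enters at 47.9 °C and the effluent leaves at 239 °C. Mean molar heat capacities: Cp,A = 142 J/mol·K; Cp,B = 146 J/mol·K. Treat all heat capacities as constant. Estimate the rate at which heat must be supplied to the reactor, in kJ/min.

Extent of reaction ξ = 0.485 × 11.5 = 5.5775 mol/s
Reaction term: ξ·ΔH°_rxn = 5.5775 × 11.7 = 65.257 kJ/s
Sensible, feed 47.9→25 °C: -37.396 kJ/s
Outlet flows (mol/s): A 5.9225, B 5.5775
Sensible, products 25→239 °C: 354.24 kJ/s
Q = ΔH = 382.1 kJ/s = 382.1 kW
Heat supplied = 22926 kJ/min

Q_in = 22900 kJ/min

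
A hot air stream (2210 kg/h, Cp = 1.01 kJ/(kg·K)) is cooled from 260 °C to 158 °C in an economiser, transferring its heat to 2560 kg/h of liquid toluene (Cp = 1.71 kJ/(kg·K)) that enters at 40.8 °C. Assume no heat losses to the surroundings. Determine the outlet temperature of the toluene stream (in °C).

Heat released by hot stream: Q = 2210 × 1.01 × (260 − 158) = 227670 kJ/h
Energy balance on cold side (adiabatic exchanger): Q = ṁ_c·Cp_c·(T_c,out − T_c,in)
T_c,out = 40.8 + 227670/(2560 × 1.71) = 92.809 °C

T_c,out = 92.8 °C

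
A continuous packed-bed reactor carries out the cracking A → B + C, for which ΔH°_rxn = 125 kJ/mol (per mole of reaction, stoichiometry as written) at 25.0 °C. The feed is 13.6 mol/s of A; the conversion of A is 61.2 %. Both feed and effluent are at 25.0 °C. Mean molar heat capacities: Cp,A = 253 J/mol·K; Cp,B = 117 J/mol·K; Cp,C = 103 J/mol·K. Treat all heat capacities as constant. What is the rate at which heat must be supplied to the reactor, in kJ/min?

Q_in = 62400 kJ/min

Extent of reaction ξ = 0.612 × 13.6 = 8.3232 mol/s
Reaction term: ξ·ΔH°_rxn = 8.3232 × 125 = 1040.4 kJ/s
Q = ΔH = 1040.4 kJ/s = 1040.4 kW
Heat supplied = 62424 kJ/min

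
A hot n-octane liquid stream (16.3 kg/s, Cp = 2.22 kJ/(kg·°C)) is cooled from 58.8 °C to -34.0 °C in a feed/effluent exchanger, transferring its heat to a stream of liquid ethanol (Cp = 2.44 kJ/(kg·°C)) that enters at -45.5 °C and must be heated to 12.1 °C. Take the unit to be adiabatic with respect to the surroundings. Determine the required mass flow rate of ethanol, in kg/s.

Heat released by hot stream: Q = 16.3 × 2.22 × (58.8 − -34.0) = 3358.1 kJ/s
Energy balance on cold side (adiabatic exchanger): Q = ṁ_c·Cp_c·(T_c,out − T_c,in)
ṁ_c = 3358.1 / [2.44 × (12.1 − -45.5)] = 23.893 kg/s

ṁ_c = 23.9 kg/s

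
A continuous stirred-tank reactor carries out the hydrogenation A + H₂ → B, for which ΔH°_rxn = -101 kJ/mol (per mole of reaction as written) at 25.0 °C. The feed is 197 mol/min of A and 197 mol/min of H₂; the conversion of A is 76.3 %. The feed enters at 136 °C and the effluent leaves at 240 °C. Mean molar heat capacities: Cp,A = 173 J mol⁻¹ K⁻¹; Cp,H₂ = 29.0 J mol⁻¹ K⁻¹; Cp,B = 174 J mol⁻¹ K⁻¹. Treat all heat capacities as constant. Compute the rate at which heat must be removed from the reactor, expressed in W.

Extent of reaction ξ = 0.763 × 197 = 150.31 mol/min
Reaction term: ξ·ΔH°_rxn = 150.31 × -101 = -15181 kJ/min
Sensible, feed 136→25 °C: -4417.1 kJ/min
Outlet flows (mol/min): A 46.689, H₂ 46.689, B 150.31
Sensible, products 25→240 °C: 7650.8 kJ/min
Q = ΔH = -11948 kJ/min = -199.13 kW
Heat removed = 199130 W

Q_out = 199000 W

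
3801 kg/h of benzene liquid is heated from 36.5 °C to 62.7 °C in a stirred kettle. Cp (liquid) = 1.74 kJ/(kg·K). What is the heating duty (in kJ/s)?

Q = 48.1 kJ/s

Q = ṁ·Cp·ΔT = 3801 × 1.74 × (62.7 − 36.5) = 173280 kJ/h
Converting: 173280 / 3600 s = 48.133 kW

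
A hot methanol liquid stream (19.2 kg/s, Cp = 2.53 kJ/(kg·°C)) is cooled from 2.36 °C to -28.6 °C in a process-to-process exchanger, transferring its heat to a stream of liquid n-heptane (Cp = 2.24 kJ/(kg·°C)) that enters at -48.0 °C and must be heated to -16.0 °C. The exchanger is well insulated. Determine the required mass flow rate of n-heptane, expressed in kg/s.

ṁ_c = 21.0 kg/s

Heat released by hot stream: Q = 19.2 × 2.53 × (2.36 − -28.6) = 1503.9 kJ/s
Energy balance on cold side (adiabatic exchanger): Q = ṁ_c·Cp_c·(T_c,out − T_c,in)
ṁ_c = 1503.9 / [2.24 × (-16.0 − -48.0)] = 20.981 kg/s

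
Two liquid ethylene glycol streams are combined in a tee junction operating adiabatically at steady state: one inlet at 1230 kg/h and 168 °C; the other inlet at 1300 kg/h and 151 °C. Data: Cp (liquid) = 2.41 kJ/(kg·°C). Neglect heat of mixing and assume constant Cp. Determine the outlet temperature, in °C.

No heat crosses the boundary, so H_out = H_in.
Σ ṁᵢCp,ᵢTᵢ = 1230×2.41×168 + 1300×2.41×151 = 971090
Σ ṁᵢCp,ᵢ = 1230×2.41 + 1300×2.41 = 6097.3
T_out = 971090 / 6097.3 = 159.26 °C

T_out = 159 °C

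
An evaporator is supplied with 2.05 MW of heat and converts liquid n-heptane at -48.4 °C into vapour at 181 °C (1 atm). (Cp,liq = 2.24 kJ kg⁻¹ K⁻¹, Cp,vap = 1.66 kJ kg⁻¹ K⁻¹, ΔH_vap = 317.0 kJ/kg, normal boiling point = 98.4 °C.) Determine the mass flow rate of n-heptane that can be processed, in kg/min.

ṁ = 157 kg/min

Δh = 2.24×(98.4−-48.4) + 317.0 + 1.66×(181−98.4) = 782.95 kJ/kg
Q = 2.05 MW = 2050 kJ/s = 123000 kJ/min
ṁ = Q/Δh = 123000 / 782.95 = 157.1 kg/min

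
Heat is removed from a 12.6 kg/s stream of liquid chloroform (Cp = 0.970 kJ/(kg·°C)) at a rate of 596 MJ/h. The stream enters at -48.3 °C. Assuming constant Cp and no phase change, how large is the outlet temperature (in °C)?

Q = 596 MJ/h = 165.56 kJ/s
ΔT = Q/(ṁ·Cp) = 165.56/(12.6×0.970) = 13.546 K
T_out = -48.3 − 13.546 = -61.846 °C

T_out = -61.8 °C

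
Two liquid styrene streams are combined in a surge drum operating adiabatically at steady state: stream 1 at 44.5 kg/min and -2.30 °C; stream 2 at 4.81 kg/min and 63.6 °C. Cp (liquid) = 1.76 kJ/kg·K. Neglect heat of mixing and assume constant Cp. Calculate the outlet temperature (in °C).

T_out = 4.13 °C

Adiabatic, steady state ⇒ Σ ṁᵢCp,ᵢ(T_out − Tᵢ) = 0
T_out = Σ ṁᵢCp,ᵢTᵢ / Σ ṁᵢCp,ᵢ
      = 358.28 / 86.786 = 4.1283 °C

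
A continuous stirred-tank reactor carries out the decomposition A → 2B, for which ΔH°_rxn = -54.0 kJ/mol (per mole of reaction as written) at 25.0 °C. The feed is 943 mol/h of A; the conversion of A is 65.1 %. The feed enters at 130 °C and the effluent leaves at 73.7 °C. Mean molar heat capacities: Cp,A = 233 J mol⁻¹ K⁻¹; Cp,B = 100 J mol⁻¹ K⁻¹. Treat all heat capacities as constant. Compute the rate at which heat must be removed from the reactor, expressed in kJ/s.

Extent of reaction ξ = 0.651 × 943 = 613.89 mol/h
Reaction term: ξ·ΔH°_rxn = 613.89 × -54.0 = -33150 kJ/h
Sensible, feed 130→25 °C: -23070 kJ/h
Outlet flows (mol/h): A 329.11, B 1227.8
Sensible, products 25→73.7 °C: 9713.7 kJ/h
Q = ΔH = -46507 kJ/h = -12.919 kW
Heat removed = 12.919 kJ/s

Q_out = 12.9 kJ/s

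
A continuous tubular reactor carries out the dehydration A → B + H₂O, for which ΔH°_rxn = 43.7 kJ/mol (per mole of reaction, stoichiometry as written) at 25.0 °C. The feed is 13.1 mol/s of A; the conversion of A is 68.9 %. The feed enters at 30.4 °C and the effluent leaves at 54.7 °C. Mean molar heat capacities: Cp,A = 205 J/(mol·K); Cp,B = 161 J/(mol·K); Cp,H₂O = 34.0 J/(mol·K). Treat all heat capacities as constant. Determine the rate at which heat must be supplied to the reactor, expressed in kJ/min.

Q_in = 27400 kJ/min

Extent of reaction ξ = 0.689 × 13.1 = 9.0259 mol/s
Reaction term: ξ·ΔH°_rxn = 9.0259 × 43.7 = 394.43 kJ/s
Sensible, feed 30.4→25 °C: -14.502 kJ/s
Outlet flows (mol/s): A 4.0741, B 9.0259, H₂O 9.0259
Sensible, products 25→54.7 °C: 77.079 kJ/s
Q = ΔH = 457.01 kJ/s = 457.01 kW
Heat supplied = 27421 kJ/min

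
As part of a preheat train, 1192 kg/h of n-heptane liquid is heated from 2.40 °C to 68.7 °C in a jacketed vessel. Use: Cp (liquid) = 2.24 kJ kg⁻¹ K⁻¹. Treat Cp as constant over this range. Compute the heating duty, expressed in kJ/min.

Q = 2950 kJ/min

Q = ṁ·Cp·ΔT = 1192 × 2.24 × (68.7 − 2.40) = 177030 kJ/h
Converting: 177030 / 3600 s = 49.174 kW
Heating duty = 2950.4 kJ/min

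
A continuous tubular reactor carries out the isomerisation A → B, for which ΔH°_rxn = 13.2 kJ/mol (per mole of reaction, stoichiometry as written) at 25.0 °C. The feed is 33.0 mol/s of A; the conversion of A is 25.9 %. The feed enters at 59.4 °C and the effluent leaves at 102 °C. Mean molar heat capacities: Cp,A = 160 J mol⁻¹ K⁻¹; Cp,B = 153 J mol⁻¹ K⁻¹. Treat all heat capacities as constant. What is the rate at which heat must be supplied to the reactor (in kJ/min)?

Extent of reaction ξ = 0.259 × 33.0 = 8.547 mol/s
Reaction term: ξ·ΔH°_rxn = 8.547 × 13.2 = 112.82 kJ/s
Sensible, feed 59.4→25 °C: -181.63 kJ/s
Outlet flows (mol/s): A 24.453, B 8.547
Sensible, products 25→102 °C: 401.95 kJ/s
Q = ΔH = 333.14 kJ/s = 333.14 kW
Heat supplied = 19988 kJ/min

Q_in = 20000 kJ/min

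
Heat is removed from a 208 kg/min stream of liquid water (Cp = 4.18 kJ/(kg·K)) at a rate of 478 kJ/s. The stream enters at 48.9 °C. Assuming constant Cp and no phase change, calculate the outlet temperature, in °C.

T_out = 15.9 °C

Q = 478 kJ/s = 28680 kJ/min
ΔT = Q/(ṁ·Cp) = 28680/(208×4.18) = 32.987 K
T_out = 48.9 − 32.987 = 15.913 °C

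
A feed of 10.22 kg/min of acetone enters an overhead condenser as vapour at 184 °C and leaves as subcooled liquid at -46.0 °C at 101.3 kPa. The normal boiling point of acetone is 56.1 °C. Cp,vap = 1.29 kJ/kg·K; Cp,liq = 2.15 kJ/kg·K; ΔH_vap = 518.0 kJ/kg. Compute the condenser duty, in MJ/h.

Q_c = 553 MJ/h

vapour 184→56.1 °C: -164.99 kJ/kg
condensation at 56.1 °C: -518 kJ/kg
liquid 56.1→-46.0 °C: -219.51 kJ/kg
Δh = -164.99 + -518 + -219.51 = -902.51 kJ/kg
Q = ṁ·Δh = 10.22 kg/min × -902.51 kJ/kg = -9223.6 kJ/min
|Q| = 153.73 kW = 553.42 MJ/h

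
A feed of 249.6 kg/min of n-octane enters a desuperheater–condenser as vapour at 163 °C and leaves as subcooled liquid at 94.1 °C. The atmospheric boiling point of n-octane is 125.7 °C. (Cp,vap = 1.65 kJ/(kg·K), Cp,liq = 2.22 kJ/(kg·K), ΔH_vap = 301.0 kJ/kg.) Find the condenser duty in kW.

vapour 163→125.7 °C: -61.545 kJ/kg
condensation at 125.7 °C: -301 kJ/kg
liquid 125.7→94.1 °C: -70.152 kJ/kg
Δh = -61.545 + -301 + -70.152 = -432.7 kJ/kg
Q = ṁ·Δh = 249.6 kg/min × -432.7 kJ/kg = -108000 kJ/min
|Q| = 1800 kW

Q_c = 1800 kW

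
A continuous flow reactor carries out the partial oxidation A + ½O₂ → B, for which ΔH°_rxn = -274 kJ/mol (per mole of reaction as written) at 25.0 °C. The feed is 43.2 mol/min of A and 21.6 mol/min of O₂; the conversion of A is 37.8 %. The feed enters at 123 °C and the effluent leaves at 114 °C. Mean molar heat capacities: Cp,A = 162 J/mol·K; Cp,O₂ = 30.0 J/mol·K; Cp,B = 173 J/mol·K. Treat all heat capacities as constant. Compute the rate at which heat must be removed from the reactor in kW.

Q_out = 75.8 kW

Extent of reaction ξ = 0.378 × 43.2 = 16.33 mol/min
Reaction term: ξ·ΔH°_rxn = 16.33 × -274 = -4474.3 kJ/min
Sensible, feed 123→25 °C: -749.35 kJ/min
Outlet flows (mol/min): A 26.87, O₂ 13.435, B 16.33
Sensible, products 25→114 °C: 674.72 kJ/min
Q = ΔH = -4548.9 kJ/min = -75.816 kW
Heat removed = 75.816 kW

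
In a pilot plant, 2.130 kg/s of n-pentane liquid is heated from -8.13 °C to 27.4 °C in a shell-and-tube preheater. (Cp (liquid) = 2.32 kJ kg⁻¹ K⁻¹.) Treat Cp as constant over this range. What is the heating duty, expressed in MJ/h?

Q = ṁ·Cp·ΔT = 2.130 × 2.32 × (27.4 − -8.13) = 175.58 kJ/s
Heating duty = 632.07 MJ/h

Q = 632 MJ/h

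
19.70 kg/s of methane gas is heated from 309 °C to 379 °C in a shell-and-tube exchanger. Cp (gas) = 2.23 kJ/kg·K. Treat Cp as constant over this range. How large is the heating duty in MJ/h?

Q = 11100 MJ/h

Q = ṁ·Cp·ΔT = 19.70 × 2.23 × (379 − 309) = 3075.2 kJ/s
Heating duty = 11071 MJ/h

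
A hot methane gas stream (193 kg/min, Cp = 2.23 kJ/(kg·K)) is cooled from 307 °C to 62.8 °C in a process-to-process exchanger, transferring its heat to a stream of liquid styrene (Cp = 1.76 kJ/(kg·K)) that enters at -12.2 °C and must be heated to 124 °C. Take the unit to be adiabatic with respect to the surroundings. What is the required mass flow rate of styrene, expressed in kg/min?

ṁ_c = 438 kg/min

Heat released by hot stream: Q = 193 × 2.23 × (307 − 62.8) = 105100 kJ/min
Energy balance on cold side (adiabatic exchanger): Q = ṁ_c·Cp_c·(T_c,out − T_c,in)
ṁ_c = 105100 / [1.76 × (124 − -12.2)] = 438.45 kg/min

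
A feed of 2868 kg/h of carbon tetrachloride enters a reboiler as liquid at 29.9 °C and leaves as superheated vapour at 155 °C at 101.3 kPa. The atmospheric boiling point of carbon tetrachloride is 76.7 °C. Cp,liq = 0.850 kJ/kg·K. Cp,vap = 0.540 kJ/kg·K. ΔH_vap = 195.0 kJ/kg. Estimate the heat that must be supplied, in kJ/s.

liquid 29.9→76.7 °C: 39.78 kJ/kg
vaporisation at 76.7 °C: 195 kJ/kg
vapour 76.7→155 °C: 42.282 kJ/kg
Δh = 39.78 + 195 + 42.282 = 277.06 kJ/kg
Q = ṁ·Δh = 2868 kg/h × 277.06 kJ/kg = 794610 kJ/h
|Q| = 220.73 kW

Q = 221 kJ/s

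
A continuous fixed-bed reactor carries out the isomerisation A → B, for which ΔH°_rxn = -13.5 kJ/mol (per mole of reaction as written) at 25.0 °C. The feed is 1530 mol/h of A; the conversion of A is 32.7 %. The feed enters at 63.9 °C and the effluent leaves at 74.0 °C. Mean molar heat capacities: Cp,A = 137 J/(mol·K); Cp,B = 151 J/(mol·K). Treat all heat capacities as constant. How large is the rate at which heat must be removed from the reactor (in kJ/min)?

Q_out = 71.6 kJ/min

Extent of reaction ξ = 0.327 × 1530 = 500.31 mol/h
Reaction term: ξ·ΔH°_rxn = 500.31 × -13.5 = -6754.2 kJ/h
Sensible, feed 63.9→25 °C: -8153.8 kJ/h
Outlet flows (mol/h): A 1029.7, B 500.31
Sensible, products 25→74.0 °C: 10614 kJ/h
Q = ΔH = -4293.9 kJ/h = -1.1928 kW
Heat removed = 71.565 kJ/min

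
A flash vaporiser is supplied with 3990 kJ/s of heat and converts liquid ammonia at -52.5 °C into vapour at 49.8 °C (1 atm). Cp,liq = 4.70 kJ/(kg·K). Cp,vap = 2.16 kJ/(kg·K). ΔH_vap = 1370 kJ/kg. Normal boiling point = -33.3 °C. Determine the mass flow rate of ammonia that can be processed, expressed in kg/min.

Δh = 4.70×(-33.3−-52.5) + 1370 + 2.16×(49.8−-33.3) = 1639.7 kJ/kg
Q = 3990 kJ/s = 3990 kJ/s = 239400 kJ/min
ṁ = Q/Δh = 239400 / 1639.7 = 146 kg/min

ṁ = 146 kg/min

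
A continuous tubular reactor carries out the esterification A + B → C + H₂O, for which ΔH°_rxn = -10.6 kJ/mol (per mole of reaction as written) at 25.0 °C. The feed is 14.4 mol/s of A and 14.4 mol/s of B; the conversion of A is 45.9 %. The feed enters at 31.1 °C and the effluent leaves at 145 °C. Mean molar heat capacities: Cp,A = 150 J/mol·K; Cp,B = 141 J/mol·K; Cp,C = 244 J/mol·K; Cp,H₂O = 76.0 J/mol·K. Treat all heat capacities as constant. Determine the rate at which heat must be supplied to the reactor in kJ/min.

Extent of reaction ξ = 0.459 × 14.4 = 6.6096 mol/s
Reaction term: ξ·ΔH°_rxn = 6.6096 × -10.6 = -70.062 kJ/s
Sensible, feed 31.1→25 °C: -25.561 kJ/s
Outlet flows (mol/s): A 7.7904, B 7.7904, C 6.6096, H₂O 6.6096
Sensible, products 25→145 °C: 525.85 kJ/s
Q = ΔH = 430.23 kJ/s = 430.23 kW
Heat supplied = 25814 kJ/min

Q_in = 25800 kJ/min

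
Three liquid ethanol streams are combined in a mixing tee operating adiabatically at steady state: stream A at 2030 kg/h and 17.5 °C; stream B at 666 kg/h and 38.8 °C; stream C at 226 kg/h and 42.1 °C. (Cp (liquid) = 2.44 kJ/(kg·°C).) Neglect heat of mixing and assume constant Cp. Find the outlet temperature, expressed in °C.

T_out = 24.3 °C

Energy balance with Q = 0: Σ ṁᵢCp,ᵢ(T_out − Tᵢ) = 0
T_out = Σ ṁᵢCp,ᵢTᵢ / Σ ṁᵢCp,ᵢ
      = 172950 / 7129.7 = 24.257 °C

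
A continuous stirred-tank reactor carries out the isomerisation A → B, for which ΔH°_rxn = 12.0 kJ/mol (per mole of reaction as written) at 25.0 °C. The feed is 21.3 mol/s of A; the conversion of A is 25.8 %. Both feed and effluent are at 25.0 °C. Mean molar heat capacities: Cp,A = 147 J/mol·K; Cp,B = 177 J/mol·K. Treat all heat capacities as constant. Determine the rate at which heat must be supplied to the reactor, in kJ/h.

Q_in = 237000 kJ/h

Extent of reaction ξ = 0.258 × 21.3 = 5.4954 mol/s
Reaction term: ξ·ΔH°_rxn = 5.4954 × 12.0 = 65.945 kJ/s
Q = ΔH = 65.945 kJ/s = 65.945 kW
Heat supplied = 237400 kJ/h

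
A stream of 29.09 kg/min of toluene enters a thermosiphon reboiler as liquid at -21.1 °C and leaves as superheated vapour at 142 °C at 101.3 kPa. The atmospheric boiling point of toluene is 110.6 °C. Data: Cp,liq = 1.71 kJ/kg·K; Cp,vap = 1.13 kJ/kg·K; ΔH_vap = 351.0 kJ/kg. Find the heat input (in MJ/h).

liquid -21.1→110.6 °C: 225.21 kJ/kg
vaporisation at 110.6 °C: 351 kJ/kg
vapour 110.6→142 °C: 35.482 kJ/kg
Δh = 225.21 + 351 + 35.482 = 611.69 kJ/kg
Q = ṁ·Δh = 29.09 kg/min × 611.69 kJ/kg = 17794 kJ/min
|Q| = 296.57 kW = 1067.6 MJ/h

Q = 1070 MJ/h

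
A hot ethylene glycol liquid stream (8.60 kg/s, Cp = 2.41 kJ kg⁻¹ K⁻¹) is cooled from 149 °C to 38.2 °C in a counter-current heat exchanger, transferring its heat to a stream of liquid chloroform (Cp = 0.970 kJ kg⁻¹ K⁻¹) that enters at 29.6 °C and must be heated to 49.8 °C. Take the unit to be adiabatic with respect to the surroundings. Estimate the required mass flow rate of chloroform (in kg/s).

Heat released by hot stream: Q = 8.60 × 2.41 × (149 − 38.2) = 2296.4 kJ/s
Energy balance on cold side (adiabatic exchanger): Q = ṁ_c·Cp_c·(T_c,out − T_c,in)
ṁ_c = 2296.4 / [0.970 × (49.8 − 29.6)] = 117.2 kg/s

ṁ_c = 117 kg/s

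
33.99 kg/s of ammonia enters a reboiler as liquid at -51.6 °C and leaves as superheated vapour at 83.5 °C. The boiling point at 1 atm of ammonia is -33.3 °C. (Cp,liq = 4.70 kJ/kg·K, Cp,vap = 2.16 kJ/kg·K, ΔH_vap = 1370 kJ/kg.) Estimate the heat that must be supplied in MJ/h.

Q = 209000 MJ/h

liquid -51.6→-33.3 °C: 86.01 kJ/kg
vaporisation at -33.3 °C: 1370 kJ/kg
vapour -33.3→83.5 °C: 252.29 kJ/kg
Δh = 86.01 + 1370 + 252.29 = 1708.3 kJ/kg
Q = ṁ·Δh = 33.99 kg/s × 1708.3 kJ/kg = 58065 kJ/s
|Q| = 58065 kW = 209030 MJ/h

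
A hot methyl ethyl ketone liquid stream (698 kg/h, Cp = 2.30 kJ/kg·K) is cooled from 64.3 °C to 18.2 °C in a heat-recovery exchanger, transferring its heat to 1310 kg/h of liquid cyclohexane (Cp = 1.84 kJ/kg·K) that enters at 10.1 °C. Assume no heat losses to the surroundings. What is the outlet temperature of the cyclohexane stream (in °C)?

T_c,out = 40.8 °C

Heat released by hot stream: Q = 698 × 2.30 × (64.3 − 18.2) = 74009 kJ/h
Energy balance on cold side (adiabatic exchanger): Q = ṁ_c·Cp_c·(T_c,out − T_c,in)
T_c,out = 10.1 + 74009/(1310 × 1.84) = 40.804 °C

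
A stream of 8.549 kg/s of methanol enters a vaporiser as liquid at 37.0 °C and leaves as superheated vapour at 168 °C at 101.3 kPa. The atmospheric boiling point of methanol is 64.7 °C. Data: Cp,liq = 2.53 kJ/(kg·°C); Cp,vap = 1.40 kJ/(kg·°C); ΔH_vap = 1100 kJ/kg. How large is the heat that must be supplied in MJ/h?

Q = 40500 MJ/h

liquid 37.0→64.7 °C: 70.081 kJ/kg
vaporisation at 64.7 °C: 1100 kJ/kg
vapour 64.7→168 °C: 144.62 kJ/kg
Δh = 70.081 + 1100 + 144.62 = 1314.7 kJ/kg
Q = ṁ·Δh = 8.549 kg/s × 1314.7 kJ/kg = 11239 kJ/s
|Q| = 11239 kW = 40462 MJ/h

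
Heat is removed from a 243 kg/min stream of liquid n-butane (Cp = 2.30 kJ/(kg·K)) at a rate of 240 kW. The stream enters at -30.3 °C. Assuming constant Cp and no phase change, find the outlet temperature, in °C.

T_out = -56.1 °C

Q = 240 kW = 14400 kJ/min
ΔT = Q/(ṁ·Cp) = 14400/(243×2.30) = 25.765 K
T_out = -30.3 − 25.765 = -56.065 °C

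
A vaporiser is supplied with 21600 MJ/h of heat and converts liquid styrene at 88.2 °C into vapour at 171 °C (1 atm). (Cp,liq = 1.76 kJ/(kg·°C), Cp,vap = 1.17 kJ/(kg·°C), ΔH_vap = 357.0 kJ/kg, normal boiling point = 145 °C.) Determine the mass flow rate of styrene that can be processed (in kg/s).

Δh = 1.76×(145−88.2) + 357.0 + 1.17×(171−145) = 487.39 kJ/kg
Q = 21600 MJ/h = 6000 kJ/s = 6000 kJ/s
ṁ = Q/Δh = 6000 / 487.39 = 12.311 kg/s

ṁ = 12.3 kg/s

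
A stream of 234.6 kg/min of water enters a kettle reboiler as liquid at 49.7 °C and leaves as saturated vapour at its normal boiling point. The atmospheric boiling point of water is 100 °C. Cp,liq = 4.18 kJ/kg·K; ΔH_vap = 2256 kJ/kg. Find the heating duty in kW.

liquid 49.7→100 °C: 210.25 kJ/kg
vaporisation at 100 °C: 2256 kJ/kg
Δh = 210.25 + 2256 = 2466.3 kJ/kg
Q = ṁ·Δh = 234.6 kg/min × 2466.3 kJ/kg = 578580 kJ/min
|Q| = 9643.1 kW

Q = 9640 kW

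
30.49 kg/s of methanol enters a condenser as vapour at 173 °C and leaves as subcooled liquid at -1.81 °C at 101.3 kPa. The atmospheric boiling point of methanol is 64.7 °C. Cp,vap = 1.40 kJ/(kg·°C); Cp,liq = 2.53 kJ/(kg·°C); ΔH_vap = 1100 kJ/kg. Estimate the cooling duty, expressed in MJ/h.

vapour 173→64.7 °C: -151.62 kJ/kg
condensation at 64.7 °C: -1100 kJ/kg
liquid 64.7→-1.81 °C: -168.27 kJ/kg
Δh = -151.62 + -1100 + -168.27 = -1419.9 kJ/kg
Q = ṁ·Δh = 30.49 kg/s × -1419.9 kJ/kg = -43292 kJ/s
|Q| = 43292 kW = 155850 MJ/h

Q_c = 156000 MJ/h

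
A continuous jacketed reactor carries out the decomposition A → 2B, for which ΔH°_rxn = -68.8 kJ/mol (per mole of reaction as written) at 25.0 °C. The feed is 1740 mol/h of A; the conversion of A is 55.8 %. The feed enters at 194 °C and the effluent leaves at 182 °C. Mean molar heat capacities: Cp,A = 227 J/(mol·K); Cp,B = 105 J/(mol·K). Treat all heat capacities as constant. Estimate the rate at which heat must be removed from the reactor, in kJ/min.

Extent of reaction ξ = 0.558 × 1740 = 970.92 mol/h
Reaction term: ξ·ΔH°_rxn = 970.92 × -68.8 = -66799 kJ/h
Sensible, feed 194→25 °C: -66752 kJ/h
Outlet flows (mol/h): A 769.08, B 1941.8
Sensible, products 25→182 °C: 59420 kJ/h
Q = ΔH = -74130 kJ/h = -20.592 kW
Heat removed = 1235.5 kJ/min

Q_out = 1240 kJ/min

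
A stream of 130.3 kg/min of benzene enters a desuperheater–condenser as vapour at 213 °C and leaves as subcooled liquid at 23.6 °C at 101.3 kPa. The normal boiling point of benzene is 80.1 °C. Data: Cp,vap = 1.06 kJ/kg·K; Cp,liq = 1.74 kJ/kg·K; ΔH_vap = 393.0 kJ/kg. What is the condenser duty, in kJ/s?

Q_c = 1370 kJ/s

vapour 213→80.1 °C: -140.87 kJ/kg
condensation at 80.1 °C: -393 kJ/kg
liquid 80.1→23.6 °C: -98.31 kJ/kg
Δh = -140.87 + -393 + -98.31 = -632.18 kJ/kg
Q = ṁ·Δh = 130.3 kg/min × -632.18 kJ/kg = -82374 kJ/min
|Q| = 1372.9 kW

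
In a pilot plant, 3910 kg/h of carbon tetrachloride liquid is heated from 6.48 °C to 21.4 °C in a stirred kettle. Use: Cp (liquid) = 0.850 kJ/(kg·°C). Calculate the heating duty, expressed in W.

Q = ṁ·Cp·ΔT = 3910 × 0.850 × (21.4 − 6.48) = 49587 kJ/h
Converting: 49587 / 3600 s = 13.774 kW
Heating duty = 13774 W

Q = 13800 W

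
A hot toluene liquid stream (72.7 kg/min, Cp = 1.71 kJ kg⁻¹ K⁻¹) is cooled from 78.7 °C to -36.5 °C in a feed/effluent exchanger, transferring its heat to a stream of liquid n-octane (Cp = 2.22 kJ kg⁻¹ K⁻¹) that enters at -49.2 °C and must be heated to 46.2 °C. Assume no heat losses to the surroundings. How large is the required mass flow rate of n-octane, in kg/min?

ṁ_c = 67.6 kg/min

Heat released by hot stream: Q = 72.7 × 1.71 × (78.7 − -36.5) = 14321 kJ/min
Energy balance on cold side (adiabatic exchanger): Q = ṁ_c·Cp_c·(T_c,out − T_c,in)
ṁ_c = 14321 / [2.22 × (46.2 − -49.2)] = 67.621 kg/min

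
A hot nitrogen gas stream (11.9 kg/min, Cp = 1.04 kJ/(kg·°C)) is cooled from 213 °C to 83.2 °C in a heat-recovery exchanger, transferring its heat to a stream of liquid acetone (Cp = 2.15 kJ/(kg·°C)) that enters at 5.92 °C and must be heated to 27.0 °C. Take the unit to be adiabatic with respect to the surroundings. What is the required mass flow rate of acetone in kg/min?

Heat released by hot stream: Q = 11.9 × 1.04 × (213 − 83.2) = 1606.4 kJ/min
Energy balance on cold side (adiabatic exchanger): Q = ṁ_c·Cp_c·(T_c,out − T_c,in)
ṁ_c = 1606.4 / [2.15 × (27.0 − 5.92)] = 35.444 kg/min

ṁ_c = 35.4 kg/min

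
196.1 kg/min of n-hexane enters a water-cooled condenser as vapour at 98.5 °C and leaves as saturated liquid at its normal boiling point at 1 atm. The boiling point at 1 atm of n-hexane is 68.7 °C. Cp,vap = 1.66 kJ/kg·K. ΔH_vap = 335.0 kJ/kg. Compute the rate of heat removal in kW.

vapour 98.5→68.7 °C: -49.468 kJ/kg
condensation at 68.7 °C: -335 kJ/kg
Δh = -49.468 + -335 = -384.47 kJ/kg
Q = ṁ·Δh = 196.1 kg/min × -384.47 kJ/kg = -75394 kJ/min
|Q| = 1256.6 kW

Q_c = 1260 kW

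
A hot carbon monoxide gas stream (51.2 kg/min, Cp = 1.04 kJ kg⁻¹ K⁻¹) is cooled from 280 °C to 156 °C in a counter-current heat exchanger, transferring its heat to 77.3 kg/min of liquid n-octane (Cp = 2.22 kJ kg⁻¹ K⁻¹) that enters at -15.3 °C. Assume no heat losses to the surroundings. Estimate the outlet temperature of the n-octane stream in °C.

Heat released by hot stream: Q = 51.2 × 1.04 × (280 − 156) = 6602.8 kJ/min
Energy balance on cold side (adiabatic exchanger): Q = ṁ_c·Cp_c·(T_c,out − T_c,in)
T_c,out = -15.3 + 6602.8/(77.3 × 2.22) = 23.176 °C

T_c,out = 23.2 °C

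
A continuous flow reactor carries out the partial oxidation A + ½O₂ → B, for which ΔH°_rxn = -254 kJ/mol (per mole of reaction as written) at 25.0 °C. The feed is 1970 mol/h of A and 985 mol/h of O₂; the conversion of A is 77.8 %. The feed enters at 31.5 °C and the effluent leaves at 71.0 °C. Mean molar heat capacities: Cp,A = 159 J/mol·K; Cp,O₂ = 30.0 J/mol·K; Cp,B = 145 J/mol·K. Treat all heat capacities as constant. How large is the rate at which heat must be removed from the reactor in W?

Q_out = 105000 W

Extent of reaction ξ = 0.778 × 1970 = 1532.7 mol/h
Reaction term: ξ·ΔH°_rxn = 1532.7 × -254 = -389300 kJ/h
Sensible, feed 31.5→25 °C: -2228.1 kJ/h
Outlet flows (mol/h): A 437.34, O₂ 218.67, B 1532.7
Sensible, products 25→71.0 °C: 13723 kJ/h
Q = ΔH = -377800 kJ/h = -104.94 kW
Heat removed = 104940 W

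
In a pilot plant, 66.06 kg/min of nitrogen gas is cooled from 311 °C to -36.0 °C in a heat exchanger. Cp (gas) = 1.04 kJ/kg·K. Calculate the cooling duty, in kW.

Q_c = 397 kW

Q = ṁ·Cp·ΔT = 66.06 × 1.04 × (-36.0 − 311) = -23840 kJ/min
Converting: 23840 / 60 s = 397.33 kW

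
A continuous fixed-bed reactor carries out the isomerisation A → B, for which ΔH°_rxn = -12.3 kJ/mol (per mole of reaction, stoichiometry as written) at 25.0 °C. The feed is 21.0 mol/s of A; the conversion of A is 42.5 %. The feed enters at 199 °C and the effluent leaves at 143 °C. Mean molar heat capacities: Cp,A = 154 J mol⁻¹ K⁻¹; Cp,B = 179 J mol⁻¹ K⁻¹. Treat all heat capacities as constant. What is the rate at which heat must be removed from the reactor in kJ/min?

Extent of reaction ξ = 0.425 × 21.0 = 8.925 mol/s
Reaction term: ξ·ΔH°_rxn = 8.925 × -12.3 = -109.78 kJ/s
Sensible, feed 199→25 °C: -562.72 kJ/s
Outlet flows (mol/s): A 12.075, B 8.925
Sensible, products 25→143 °C: 407.94 kJ/s
Q = ΔH = -264.55 kJ/s = -264.55 kW
Heat removed = 15873 kJ/min

Q_out = 15900 kJ/min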